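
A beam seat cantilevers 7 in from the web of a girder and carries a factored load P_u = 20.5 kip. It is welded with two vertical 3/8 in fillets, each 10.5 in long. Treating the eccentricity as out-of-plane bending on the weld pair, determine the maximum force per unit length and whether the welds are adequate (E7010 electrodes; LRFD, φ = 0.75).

E70XX → F_EXX = 70 ksi.
L_w = 2 × 10.5 = 21 in; section modulus (unit throat) S = 2 × L²/6 = 36.75 in².
Direct shear f_v = P/L_w = 20.5/21 = 0.9762 kip/in.
Moment M = P × e = 20.5 × 7 = 143.5 kip·in; bending f_b = M/S = 3.905 kip/in.
f_max = √(f_v² + f_b²) = √(0.9762² + 3.905²) = 4.025 kip/in.
φr_n = 0.75 × 0.6 × 70 × (0.707 × 0.375) = 8.351 kip/in → adequate.

f_max ≈ 4.02 kip/in; adequate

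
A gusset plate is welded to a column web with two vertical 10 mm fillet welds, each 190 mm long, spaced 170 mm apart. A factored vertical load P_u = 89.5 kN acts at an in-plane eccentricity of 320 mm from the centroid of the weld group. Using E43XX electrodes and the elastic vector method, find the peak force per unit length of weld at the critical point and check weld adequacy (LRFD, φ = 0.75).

f_max ≈ 1110 N/mm; adequate

E43XX → F_EXX = 430 MPa.
Total weld length L_w = 380 mm. Treat welds as unit-width lines.
Polar moment about centroid: J = 2[d³/12 + d(b/2)²] = 2[190³/12 + 190×85²] = 3889000 mm³.
Direct shear f_v = P/L_w = 89.5×10³ / 380 = 235.5 N/mm (vertical).
Torsion M = P·e = 89.5×10³ × 320 = 28640000 N·mm.
Critical point at (x, y) = (85, 95) from centroid. f_tx = M·y/J = 699.7 N/mm; f_ty = M·x/J = 626 N/mm.
Resultant f_max = √[f_tx² + (f_v + f_ty)²] = √[699.7² + (235.5 + 626)²] = 1110 N/mm.
Capacity per unit length: φr_n = 0.75 × 0.6 × 430 × (0.707 × 10) = 1368 N/mm.
1110 ≤ 1368 → adequate.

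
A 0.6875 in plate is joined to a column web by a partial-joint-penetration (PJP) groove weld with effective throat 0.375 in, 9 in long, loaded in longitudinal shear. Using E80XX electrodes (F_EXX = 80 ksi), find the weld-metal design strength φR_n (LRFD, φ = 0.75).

φR_n ≈ 122 kips

Effective throat (given) t_e = 0.375 in.
A_we = 0.375 × 9 = 3.375 in².
F_nw = 0.6 F_EXX = 48 ksi.
φR_n = 0.75 × 48 × 3.375 = 121.5 kips.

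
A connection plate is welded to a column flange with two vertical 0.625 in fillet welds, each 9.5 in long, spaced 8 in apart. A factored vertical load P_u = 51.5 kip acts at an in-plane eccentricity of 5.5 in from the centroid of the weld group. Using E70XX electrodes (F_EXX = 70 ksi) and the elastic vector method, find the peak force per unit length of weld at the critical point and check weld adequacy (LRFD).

f_max ≈ 6.05 kip/in; adequate

Total weld length L_w = 19 in. Treat welds as unit-width lines.
Polar moment about centroid: J = 2[d³/12 + d(b/2)²] = 2[9.5³/12 + 9.5×4²] = 446.9 in³.
Direct shear f_v = P/L_w = 51.5 / 19 = 2.711 kip/in (vertical).
Torsion M = P·e = 51.5 × 5.5 = 283.25 kip·in.
Critical point at (x, y) = (4, 4.75) from centroid. f_tx = M·y/J = 3.011 kip/in; f_ty = M·x/J = 2.535 kip/in.
Resultant f_max = √[f_tx² + (f_v + f_ty)²] = √[3.011² + (2.711 + 2.535)²] = 6.048 kip/in.
Capacity per unit length: φr_n = 0.75 × 0.6 × 70 × (0.707 × 0.625) = 13.92 kip/in.
6.048 ≤ 13.92 → adequate.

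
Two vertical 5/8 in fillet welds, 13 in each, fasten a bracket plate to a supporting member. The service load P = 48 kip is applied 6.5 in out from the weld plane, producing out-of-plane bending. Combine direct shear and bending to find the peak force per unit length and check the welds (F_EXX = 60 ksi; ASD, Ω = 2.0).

f_max ≈ 5.84 kip/in; adequate

L_w = 2 × 13 = 26 in; section modulus (unit throat) S = 2 × L²/6 = 56.33 in².
Direct shear f_v = P/L_w = 48/26 = 1.846 kip/in.
Moment M = P × e = 48 × 6.5 = 312 kip·in; bending f_b = M/S = 5.538 kip/in.
f_max = √(f_v² + f_b²) = √(1.846² + 5.538²) = 5.838 kip/in.
r_n/Ω = (1/2.0) × 0.6 × 60 × (0.707 × 0.625) = 7.954 kip/in → adequate.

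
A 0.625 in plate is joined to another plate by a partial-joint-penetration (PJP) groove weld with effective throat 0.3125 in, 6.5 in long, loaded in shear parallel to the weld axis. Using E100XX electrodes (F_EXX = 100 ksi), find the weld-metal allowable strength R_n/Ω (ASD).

R_n/Ω ≈ 60.9 kips

Effective throat (given) t_e = 0.3125 in.
A_we = 0.3125 × 6.5 = 2.031 in².
F_nw = 0.6 F_EXX = 60 ksi.
R_n/Ω = (60 × 2.031) / 2.0 = 60.94 kips.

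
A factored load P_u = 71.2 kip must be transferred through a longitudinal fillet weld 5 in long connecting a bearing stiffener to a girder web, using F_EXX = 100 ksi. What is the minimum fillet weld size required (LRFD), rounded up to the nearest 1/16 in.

w = 1/2 in

Total weld length L = 5 in.
Required throat t_e = P_u / (φ × 0.6 F_EXX × L) = 71.2 / (0.75 × 0.6 × 100 × 5) = 0.3164 in.
Required leg w = t_e / 0.707 = 0.4476 in → use 1/2 in.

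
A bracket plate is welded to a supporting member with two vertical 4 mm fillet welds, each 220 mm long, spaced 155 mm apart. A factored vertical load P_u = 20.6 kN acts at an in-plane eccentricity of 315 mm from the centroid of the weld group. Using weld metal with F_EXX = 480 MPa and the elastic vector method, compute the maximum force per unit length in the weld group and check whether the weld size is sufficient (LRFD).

Total weld length L_w = 440 mm. Treat welds as unit-width lines.
Polar moment about centroid: J = 2[d³/12 + d(b/2)²] = 2[220³/12 + 220×77.5²] = 4417000 mm³.
Direct shear f_v = P/L_w = 20.6×10³ / 440 = 46.82 N/mm (vertical).
Torsion M = P·e = 20.6×10³ × 315 = 6489000 N·mm.
Critical point at (x, y) = (77.5, 110) from centroid. f_tx = M·y/J = 161.6 N/mm; f_ty = M·x/J = 113.8 N/mm.
Resultant f_max = √[f_tx² + (f_v + f_ty)²] = √[161.6² + (46.82 + 113.8)²] = 227.9 N/mm.
Capacity per unit length: φr_n = 0.75 × 0.6 × 480 × (0.707 × 4) = 610.8 N/mm.
227.9 ≤ 610.8 → adequate.

f_max ≈ 228 N/mm; adequate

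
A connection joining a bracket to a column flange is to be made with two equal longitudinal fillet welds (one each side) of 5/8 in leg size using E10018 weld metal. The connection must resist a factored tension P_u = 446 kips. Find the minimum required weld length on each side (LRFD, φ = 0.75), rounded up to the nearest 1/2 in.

L = 11.5 in on each side

E100XX → F_EXX = 100 ksi.
Throat t_e = 0.707 × 0.625 = 0.4419 in.
φr_n = 0.75 × 0.6 × 100 × 0.4419 = 19.88 kips/in.
L_req = P_u / φr_n = 446 / 19.88 = 22.43 in total.
Per side: 22.43 / 2 = 11.21 in.
Round up → use L = 11.5 in on each side.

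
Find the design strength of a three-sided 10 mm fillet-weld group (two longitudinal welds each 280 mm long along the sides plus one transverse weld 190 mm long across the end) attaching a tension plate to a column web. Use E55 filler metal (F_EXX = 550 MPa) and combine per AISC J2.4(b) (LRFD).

φR_n ≈ 1330 kN

t_e = 0.707 × 10 = 7.07 mm.
R_nwl = 0.6 × 550 × 7.07 × 560 × 10⁻³ = 1307 kN (longitudinal, 2 welds).
R_nwt = 0.6 × 550 × 7.07 × 190 × 10⁻³ = 443.3 kN (transverse, base value).
(i) R_nwl + R_nwt = 1750 kN; (ii) 0.85 R_nwl + 1.5 R_nwt = 1775 kN.
R_n = max = 1775 kN [governs: (ii)]; φR_n = 1332 kN.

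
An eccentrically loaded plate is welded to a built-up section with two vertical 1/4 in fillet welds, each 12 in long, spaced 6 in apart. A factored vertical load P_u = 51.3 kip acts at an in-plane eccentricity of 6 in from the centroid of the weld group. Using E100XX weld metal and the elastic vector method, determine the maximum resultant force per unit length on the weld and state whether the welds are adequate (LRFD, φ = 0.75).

f_max ≈ 5.4 kip/in; adequate

E100XX → F_EXX = 100 ksi.
Total weld length L_w = 24 in. Treat welds as unit-width lines.
Polar moment about centroid: J = 2[d³/12 + d(b/2)²] = 2[12³/12 + 12×3²] = 504 in³.
Direct shear f_v = P/L_w = 51.3 / 24 = 2.137 kip/in (vertical).
Torsion M = P·e = 51.3 × 6 = 307.8 kip·in.
Critical point at (x, y) = (3, 6) from centroid. f_tx = M·y/J = 3.664 kip/in; f_ty = M·x/J = 1.832 kip/in.
Resultant f_max = √[f_tx² + (f_v + f_ty)²] = √[3.664² + (2.137 + 1.832)²] = 5.402 kip/in.
Capacity per unit length: φr_n = 0.75 × 0.6 × 100 × (0.707 × 0.25) = 7.954 kip/in.
5.402 ≤ 7.954 → adequate.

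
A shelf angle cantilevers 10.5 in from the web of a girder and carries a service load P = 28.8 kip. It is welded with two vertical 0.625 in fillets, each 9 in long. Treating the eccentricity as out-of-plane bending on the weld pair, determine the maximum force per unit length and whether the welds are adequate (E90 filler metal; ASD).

E90XX → F_EXX = 90 ksi.
L_w = 2 × 9 = 18 in; section modulus (unit throat) S = 2 × L²/6 = 27 in².
Direct shear f_v = P/L_w = 28.8/18 = 1.6 kip/in.
Moment M = P × e = 28.8 × 10.5 = 302.4 kip·in; bending f_b = M/S = 11.2 kip/in.
f_max = √(f_v² + f_b²) = √(1.6² + 11.2²) = 11.31 kip/in.
r_n/Ω = (1/2.0) × 0.6 × 90 × (0.707 × 0.625) = 11.93 kip/in → adequate.

f_max ≈ 11.3 kip/in; adequate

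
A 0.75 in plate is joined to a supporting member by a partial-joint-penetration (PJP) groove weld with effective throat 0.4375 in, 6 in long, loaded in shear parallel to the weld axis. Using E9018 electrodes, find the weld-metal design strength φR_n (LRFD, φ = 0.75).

E90XX → F_EXX = 90 ksi.
Effective throat (given) t_e = 0.4375 in.
A_we = 0.4375 × 6 = 2.625 in².
F_nw = 0.6 F_EXX = 54 ksi.
φR_n = 0.75 × 54 × 2.625 = 106.3 kip.

φR_n ≈ 106 kip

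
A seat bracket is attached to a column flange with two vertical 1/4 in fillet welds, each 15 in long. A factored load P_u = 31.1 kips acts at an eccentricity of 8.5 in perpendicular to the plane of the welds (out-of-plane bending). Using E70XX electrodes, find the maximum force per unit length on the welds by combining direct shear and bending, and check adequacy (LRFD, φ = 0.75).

E70XX → F_EXX = 70 ksi.
L_w = 2 × 15 = 30 in; section modulus (unit throat) S = 2 × L²/6 = 75 in².
Direct shear f_v = P/L_w = 31.1/30 = 1.037 kip/in.
Moment M = P × e = 31.1 × 8.5 = 264.35 kip·in; bending f_b = M/S = 3.525 kip/in.
f_max = √(f_v² + f_b²) = √(1.037² + 3.525²) = 3.674 kip/in.
φr_n = 0.75 × 0.6 × 70 × (0.707 × 0.25) = 5.568 kip/in → adequate.

f_max ≈ 3.67 kip/in; adequate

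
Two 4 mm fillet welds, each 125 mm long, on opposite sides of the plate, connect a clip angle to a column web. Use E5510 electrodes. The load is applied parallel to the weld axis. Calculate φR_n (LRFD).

φR_n ≈ 175 kN

E55XX → F_EXX = 550 MPa.
Effective throat t_e = 0.707 × 4 = 2.828 mm.
Total length L = 250 mm; A_we = 2.828 × 250 = 707 mm².
F_nw = 0.6 F_EXX = 0.6 × 550 = 330 MPa.
φR_n = 0.75 × 330 × 707 × 10⁻³ = 175 kN.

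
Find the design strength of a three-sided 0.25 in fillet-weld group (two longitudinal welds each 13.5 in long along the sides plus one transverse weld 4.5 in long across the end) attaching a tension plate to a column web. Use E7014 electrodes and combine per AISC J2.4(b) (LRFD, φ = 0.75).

φR_n ≈ 175 kips

E70XX → F_EXX = 70 ksi.
t_e = 0.707 × 0.25 = 0.1767 in.
R_nwl = 0.6 × 70 × 0.1767 × 27 = 200.4 kips (longitudinal, 2 welds).
R_nwt = 0.6 × 70 × 0.1767 × 4.5 = 33.41 kips (transverse, base value).
(i) R_nwl + R_nwt = 233.8 kips; (ii) 0.85 R_nwl + 1.5 R_nwt = 220.5 kips.
R_n = max = 233.8 kips [governs: (i)]; φR_n = 175.4 kips.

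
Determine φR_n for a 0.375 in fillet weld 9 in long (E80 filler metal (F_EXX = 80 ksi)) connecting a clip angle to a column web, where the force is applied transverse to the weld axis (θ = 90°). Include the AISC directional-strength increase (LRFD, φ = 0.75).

t_e = 0.707 × 0.375 = 0.2651 in; A_we = 0.2651 × 9 = 2.386 in².
Directional factor: 1.0 + 0.5 sin^1.5(90°) = 1.5.
F_nw = 0.6 × 80 × 1.5 = 72 ksi.
φR_n = 0.75 × 72 × 2.386 = 128.9 kips.

φR_n ≈ 129 kips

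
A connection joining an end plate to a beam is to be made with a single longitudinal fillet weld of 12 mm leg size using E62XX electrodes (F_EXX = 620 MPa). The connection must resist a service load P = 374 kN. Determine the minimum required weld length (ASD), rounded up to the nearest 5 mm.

L = 240 mm

Throat t_e = 0.707 × 12 = 8.484 mm.
r_n/Ω = (0.6 × 620 × 8.484) / 2.0 = 1578 N/mm = 1.578 kN/mm.
L_req = P / (r_n/Ω) = 374 / 1.578 = 237 mm total.
Round up → use L = 240 mm.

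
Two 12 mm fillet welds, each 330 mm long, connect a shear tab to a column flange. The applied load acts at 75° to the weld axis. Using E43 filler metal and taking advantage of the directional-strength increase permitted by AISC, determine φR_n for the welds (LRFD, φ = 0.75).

E43XX → F_EXX = 430 MPa.
t_e = 0.707 × 12 = 8.484 mm; A_we = 8.484 × 660 = 5599 mm².
Directional factor: 1.0 + 0.5 sin^1.5(75°) = 1.475.
F_nw = 0.6 × 430 × 1.475 = 380.5 MPa.
φR_n = 0.75 × 380.5 × 5599 × 10⁻³ = 1598 kN.

φR_n ≈ 1600 kN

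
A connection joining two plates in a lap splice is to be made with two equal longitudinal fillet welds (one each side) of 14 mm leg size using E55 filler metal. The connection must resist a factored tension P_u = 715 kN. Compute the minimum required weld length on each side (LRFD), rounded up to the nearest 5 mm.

E55XX → F_EXX = 550 MPa.
Throat t_e = 0.707 × 14 = 9.898 mm.
φr_n = 0.75 × 0.6 × 550 × 9.898 × 10⁻³ = 2.45 kN/mm.
L_req = P_u / φr_n = 715 / 2.45 = 291.9 mm total.
Per side: 291.9 / 2 = 145.9 mm.
Round up → use L = 150 mm on each side.

L = 150 mm on each side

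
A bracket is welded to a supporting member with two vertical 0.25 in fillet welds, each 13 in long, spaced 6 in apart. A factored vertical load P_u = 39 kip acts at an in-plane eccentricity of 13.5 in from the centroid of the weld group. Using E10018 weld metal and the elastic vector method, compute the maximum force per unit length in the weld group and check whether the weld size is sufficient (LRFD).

f_max ≈ 7.04 kip/in; adequate

E100XX → F_EXX = 100 ksi.
Total weld length L_w = 26 in. Treat welds as unit-width lines.
Polar moment about centroid: J = 2[d³/12 + d(b/2)²] = 2[13³/12 + 13×3²] = 600.2 in³.
Direct shear f_v = P/L_w = 39 / 26 = 1.5 kip/in (vertical).
Torsion M = P·e = 39 × 13.5 = 526.5 kip·in.
Critical point at (x, y) = (3, 6.5) from centroid. f_tx = M·y/J = 5.702 kip/in; f_ty = M·x/J = 2.632 kip/in.
Resultant f_max = √[f_tx² + (f_v + f_ty)²] = √[5.702² + (1.5 + 2.632)²] = 7.042 kip/in.
Capacity per unit length: φr_n = 0.75 × 0.6 × 100 × (0.707 × 0.25) = 7.954 kip/in.
7.042 ≤ 7.954 → adequate.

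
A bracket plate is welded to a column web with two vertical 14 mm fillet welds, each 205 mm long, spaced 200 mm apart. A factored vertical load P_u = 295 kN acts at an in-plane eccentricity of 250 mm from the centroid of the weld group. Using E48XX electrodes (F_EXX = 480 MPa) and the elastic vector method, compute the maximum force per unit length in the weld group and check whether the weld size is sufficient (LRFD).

f_max ≈ 2460 N/mm; NOT adequate

Total weld length L_w = 410 mm. Treat welds as unit-width lines.
Polar moment about centroid: J = 2[d³/12 + d(b/2)²] = 2[205³/12 + 205×100²] = 5536000 mm³.
Direct shear f_v = P/L_w = 295×10³ / 410 = 719.5 N/mm (vertical).
Torsion M = P·e = 295×10³ × 250 = 73750000 N·mm.
Critical point at (x, y) = (100, 102.5) from centroid. f_tx = M·y/J = 1366 N/mm; f_ty = M·x/J = 1332 N/mm.
Resultant f_max = √[f_tx² + (f_v + f_ty)²] = √[1366² + (719.5 + 1332)²] = 2465 N/mm.
Capacity per unit length: φr_n = 0.75 × 0.6 × 480 × (0.707 × 14) = 2138 N/mm.
2465 > 2138 → NOT adequate.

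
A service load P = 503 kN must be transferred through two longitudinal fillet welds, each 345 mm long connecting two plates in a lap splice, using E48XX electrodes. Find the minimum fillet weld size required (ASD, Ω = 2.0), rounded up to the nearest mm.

w = 8 mm

E48XX → F_EXX = 480 MPa.
Total weld length L = 690 mm.
Required throat t_e = P × Ω / (0.6 F_EXX × L) = 503 × 2.0 / (0.6 × 480 × 690 × 10⁻³) = 5.062 mm.
Required leg w = t_e / 0.707 = 7.16 mm → use 8 mm.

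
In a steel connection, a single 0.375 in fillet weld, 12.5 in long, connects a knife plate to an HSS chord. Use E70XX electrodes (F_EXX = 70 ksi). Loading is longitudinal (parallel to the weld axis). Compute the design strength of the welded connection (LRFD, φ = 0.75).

φR_n ≈ 104 kip

Effective throat t_e = 0.707 × 0.375 = 0.2651 in.
Total length L = 12.5 in; A_we = 0.2651 × 12.5 = 3.314 in².
F_nw = 0.6 F_EXX = 0.6 × 70 = 42 ksi.
φR_n = 0.75 × 42 × 3.314 = 104.4 kip.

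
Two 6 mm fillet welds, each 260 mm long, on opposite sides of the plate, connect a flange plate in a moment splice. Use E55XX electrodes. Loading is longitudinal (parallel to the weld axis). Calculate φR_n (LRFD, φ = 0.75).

φR_n ≈ 546 kN

E55XX → F_EXX = 550 MPa.
Effective throat t_e = 0.707 × 6 = 4.242 mm.
Total length L = 520 mm; A_we = 4.242 × 520 = 2206 mm².
F_nw = 0.6 F_EXX = 0.6 × 550 = 330 MPa.
φR_n = 0.75 × 330 × 2206 × 10⁻³ = 545.9 kN.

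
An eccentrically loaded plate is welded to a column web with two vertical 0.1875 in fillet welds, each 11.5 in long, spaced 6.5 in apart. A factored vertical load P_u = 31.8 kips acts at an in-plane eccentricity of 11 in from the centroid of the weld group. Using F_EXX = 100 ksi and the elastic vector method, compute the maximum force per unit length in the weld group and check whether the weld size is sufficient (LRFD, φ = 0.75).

Total weld length L_w = 23 in. Treat welds as unit-width lines.
Polar moment about centroid: J = 2[d³/12 + d(b/2)²] = 2[11.5³/12 + 11.5×3.25²] = 496.4 in³.
Direct shear f_v = P/L_w = 31.8 / 23 = 1.383 kip/in (vertical).
Torsion M = P·e = 31.8 × 11 = 349.8 kip·in.
Critical point at (x, y) = (3.25, 5.75) from centroid. f_tx = M·y/J = 4.052 kip/in; f_ty = M·x/J = 2.29 kip/in.
Resultant f_max = √[f_tx² + (f_v + f_ty)²] = √[4.052² + (1.383 + 2.29)²] = 5.469 kip/in.
Capacity per unit length: φr_n = 0.75 × 0.6 × 100 × (0.707 × 0.1875) = 5.965 kip/in.
5.469 ≤ 5.965 → adequate.

f_max ≈ 5.47 kip/in; adequate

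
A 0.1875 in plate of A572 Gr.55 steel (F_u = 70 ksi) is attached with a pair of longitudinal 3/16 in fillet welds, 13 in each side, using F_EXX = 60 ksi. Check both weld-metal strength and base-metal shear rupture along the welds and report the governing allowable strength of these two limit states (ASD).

t_e = 0.707 × 0.1875 = 0.1326 in; L = 26 in.
Weld metal: R_n/Ω = (1/2.0) × 0.6 × 60 × 0.1326 × 26 = 62.04 kips.
Base metal (shear rupture): R_n/Ω = (1/2.0) × 0.6 × 70 × 0.1875 × 26 = 102.4 kips.
Governing: weld metal.

R_n/Ω ≈ 62 kips (weld metal governs)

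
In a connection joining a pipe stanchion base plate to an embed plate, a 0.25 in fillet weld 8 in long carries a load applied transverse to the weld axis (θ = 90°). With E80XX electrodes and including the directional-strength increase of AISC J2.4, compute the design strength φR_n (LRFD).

E80XX → F_EXX = 80 ksi.
t_e = 0.707 × 0.25 = 0.1767 in; A_we = 0.1767 × 8 = 1.414 in².
Directional factor: 1.0 + 0.5 sin^1.5(90°) = 1.5.
F_nw = 0.6 × 80 × 1.5 = 72 ksi.
φR_n = 0.75 × 72 × 1.414 = 76.36 kips.

φR_n ≈ 76.4 kips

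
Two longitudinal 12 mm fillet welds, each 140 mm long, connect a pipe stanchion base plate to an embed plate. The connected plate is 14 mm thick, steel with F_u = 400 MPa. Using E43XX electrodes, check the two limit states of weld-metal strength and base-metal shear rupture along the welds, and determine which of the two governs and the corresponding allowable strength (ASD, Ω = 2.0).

E43XX → F_EXX = 430 MPa.
t_e = 0.707 × 12 = 8.484 mm; L = 280 mm.
Weld metal: R_n/Ω = (1/2.0) × 0.6 × 430 × 8.484 × 280 × 10⁻³ = 306.4 kN.
Base metal (shear rupture): R_n/Ω = (1/2.0) × 0.6 × 400 × 14 × 280 × 10⁻³ = 470.4 kN.
Governing: weld metal.

R_n/Ω ≈ 306 kN (weld metal governs)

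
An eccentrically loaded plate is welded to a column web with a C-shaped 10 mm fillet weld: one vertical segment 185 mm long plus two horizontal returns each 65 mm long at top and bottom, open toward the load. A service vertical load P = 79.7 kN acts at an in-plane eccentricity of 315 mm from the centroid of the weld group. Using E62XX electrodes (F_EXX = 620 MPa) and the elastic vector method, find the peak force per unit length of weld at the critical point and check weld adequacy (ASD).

f_max ≈ 1640 N/mm; NOT adequate

Total weld length L_w = 315 mm. Treat welds as unit-width lines.
Centroid: x̄ = 2×65×32.5 / 315 = 13.41 mm from the vertical weld.
Polar moment about centroid: J = I_x + I_y = [185³/12 + 2×65×92.5²] + [185×13.41² + 2(65³/12 + 65×19.09²)] = 1766000 mm³.
Direct shear f_v = P/L_w = 79.7×10³ / 315 = 253 N/mm (vertical).
Torsion M = P·e = 79.7×10³ × 315 = 25106000 N·mm.
Critical point at (x, y) = (51.59, 92.5) from centroid. f_tx = M·y/J = 1315 N/mm; f_ty = M·x/J = 733.2 N/mm.
Resultant f_max = √[f_tx² + (f_v + f_ty)²] = √[1315² + (253 + 733.2)²] = 1644 N/mm.
Capacity per unit length: r_n/Ω = (1/2.0) × 0.6 × 620 × (0.707 × 10) = 1315 N/mm.
1644 > 1315 → NOT adequate.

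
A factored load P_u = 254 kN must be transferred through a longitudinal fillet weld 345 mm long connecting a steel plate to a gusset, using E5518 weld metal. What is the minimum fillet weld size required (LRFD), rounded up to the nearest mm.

E55XX → F_EXX = 550 MPa.
Total weld length L = 345 mm.
Required throat t_e = P_u / (φ × 0.6 F_EXX × L) = 254 / (0.75 × 0.6 × 550 × 345 × 10⁻³) = 2.975 mm.
Required leg w = t_e / 0.707 = 4.207 mm → use 5 mm.

w = 5 mm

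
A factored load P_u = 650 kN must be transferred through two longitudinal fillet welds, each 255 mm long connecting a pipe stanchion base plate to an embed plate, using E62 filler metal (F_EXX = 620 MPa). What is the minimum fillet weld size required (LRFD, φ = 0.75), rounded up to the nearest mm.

w = 7 mm

Total weld length L = 510 mm.
Required throat t_e = P_u / (φ × 0.6 F_EXX × L) = 650 / (0.75 × 0.6 × 620 × 510 × 10⁻³) = 4.568 mm.
Required leg w = t_e / 0.707 = 6.461 mm → use 7 mm.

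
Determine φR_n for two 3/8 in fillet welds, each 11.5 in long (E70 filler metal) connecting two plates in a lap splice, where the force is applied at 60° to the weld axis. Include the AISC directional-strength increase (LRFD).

E70XX → F_EXX = 70 ksi.
t_e = 0.707 × 0.375 = 0.2651 in; A_we = 0.2651 × 23 = 6.098 in².
Directional factor: 1.0 + 0.5 sin^1.5(60°) = 1.403.
F_nw = 0.6 × 70 × 1.403 = 58.92 ksi.
φR_n = 0.75 × 58.92 × 6.098 = 269.5 kips.

φR_n ≈ 269 kips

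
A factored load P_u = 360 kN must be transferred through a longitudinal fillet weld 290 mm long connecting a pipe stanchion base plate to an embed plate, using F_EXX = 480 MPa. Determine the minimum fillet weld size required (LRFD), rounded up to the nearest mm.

w = 9 mm

Total weld length L = 290 mm.
Required throat t_e = P_u / (φ × 0.6 F_EXX × L) = 360 / (0.75 × 0.6 × 480 × 290 × 10⁻³) = 5.747 mm.
Required leg w = t_e / 0.707 = 8.129 mm → use 9 mm.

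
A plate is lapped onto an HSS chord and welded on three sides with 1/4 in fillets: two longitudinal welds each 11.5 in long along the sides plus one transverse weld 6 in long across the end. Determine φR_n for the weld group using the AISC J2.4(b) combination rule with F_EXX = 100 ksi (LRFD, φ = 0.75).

t_e = 0.707 × 0.25 = 0.1767 in.
R_nwl = 0.6 × 100 × 0.1767 × 23 = 243.9 kips (longitudinal, 2 welds).
R_nwt = 0.6 × 100 × 0.1767 × 6 = 63.63 kips (transverse, base value).
(i) R_nwl + R_nwt = 307.5 kips; (ii) 0.85 R_nwl + 1.5 R_nwt = 302.8 kips.
R_n = max = 307.5 kips [governs: (i)]; φR_n = 230.7 kips.

φR_n ≈ 231 kips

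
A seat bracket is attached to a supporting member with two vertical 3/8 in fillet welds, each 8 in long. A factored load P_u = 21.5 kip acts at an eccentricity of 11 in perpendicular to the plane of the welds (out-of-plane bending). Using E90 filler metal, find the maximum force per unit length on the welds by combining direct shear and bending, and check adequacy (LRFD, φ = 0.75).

E90XX → F_EXX = 90 ksi.
L_w = 2 × 8 = 16 in; section modulus (unit throat) S = 2 × L²/6 = 21.33 in².
Direct shear f_v = P/L_w = 21.5/16 = 1.344 kip/in.
Moment M = P × e = 21.5 × 11 = 236.5 kip·in; bending f_b = M/S = 11.09 kip/in.
f_max = √(f_v² + f_b²) = √(1.344² + 11.09²) = 11.17 kip/in.
φr_n = 0.75 × 0.6 × 90 × (0.707 × 0.375) = 10.74 kip/in → NOT adequate.

f_max ≈ 11.2 kip/in; NOT adequate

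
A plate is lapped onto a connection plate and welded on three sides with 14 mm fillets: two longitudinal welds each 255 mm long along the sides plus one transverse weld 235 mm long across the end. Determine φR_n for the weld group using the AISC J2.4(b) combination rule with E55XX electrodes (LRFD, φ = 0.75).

φR_n ≈ 1930 kN

E55XX → F_EXX = 550 MPa.
t_e = 0.707 × 14 = 9.898 mm.
R_nwl = 0.6 × 550 × 9.898 × 510 × 10⁻³ = 1666 kN (longitudinal, 2 welds).
R_nwt = 0.6 × 550 × 9.898 × 235 × 10⁻³ = 767.6 kN (transverse, base value).
(i) R_nwl + R_nwt = 2433 kN; (ii) 0.85 R_nwl + 1.5 R_nwt = 2567 kN.
R_n = max = 2567 kN [governs: (ii)]; φR_n = 1926 kN.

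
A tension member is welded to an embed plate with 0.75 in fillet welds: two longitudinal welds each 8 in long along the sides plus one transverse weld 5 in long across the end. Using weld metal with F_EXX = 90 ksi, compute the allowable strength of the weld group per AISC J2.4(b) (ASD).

t_e = 0.707 × 0.75 = 0.5302 in.
R_nwl = 0.6 × 90 × 0.5302 × 16 = 458.1 kips (longitudinal, 2 welds).
R_nwt = 0.6 × 90 × 0.5302 × 5 = 143.2 kips (transverse, base value).
(i) R_nwl + R_nwt = 601.3 kips; (ii) 0.85 R_nwl + 1.5 R_nwt = 604.2 kips.
R_n = max = 604.2 kips [governs: (ii)]; R_n/Ω = 302.1 kips.

R_n/Ω ≈ 302 kips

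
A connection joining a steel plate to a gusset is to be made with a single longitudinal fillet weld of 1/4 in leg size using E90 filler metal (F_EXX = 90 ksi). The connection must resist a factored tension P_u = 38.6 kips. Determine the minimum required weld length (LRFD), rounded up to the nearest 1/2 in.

L = 5.5 in

Throat t_e = 0.707 × 0.25 = 0.1767 in.
φr_n = 0.75 × 0.6 × 90 × 0.1767 = 7.158 kips/in.
L_req = P_u / φr_n = 38.6 / 7.158 = 5.392 in total.
Round up → use L = 5.5 in.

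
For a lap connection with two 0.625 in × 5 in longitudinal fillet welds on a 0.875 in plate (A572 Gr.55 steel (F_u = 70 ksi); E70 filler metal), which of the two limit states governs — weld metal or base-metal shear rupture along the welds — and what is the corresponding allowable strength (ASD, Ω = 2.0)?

R_n/Ω ≈ 92.8 kip (weld metal governs)

E70XX → F_EXX = 70 ksi.
t_e = 0.707 × 0.625 = 0.4419 in; L = 10 in.
Weld metal: R_n/Ω = (1/2.0) × 0.6 × 70 × 0.4419 × 10 = 92.79 kip.
Base metal (shear rupture): R_n/Ω = (1/2.0) × 0.6 × 70 × 0.875 × 10 = 183.8 kip.
Governing: weld metal.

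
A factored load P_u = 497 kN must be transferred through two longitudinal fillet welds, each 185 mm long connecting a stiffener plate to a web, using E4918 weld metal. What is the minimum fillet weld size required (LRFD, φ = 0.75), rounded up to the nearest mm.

w = 9 mm

E49XX → F_EXX = 490 MPa.
Total weld length L = 370 mm.
Required throat t_e = P_u / (φ × 0.6 F_EXX × L) = 497 / (0.75 × 0.6 × 490 × 370 × 10⁻³) = 6.092 mm.
Required leg w = t_e / 0.707 = 8.616 mm → use 9 mm.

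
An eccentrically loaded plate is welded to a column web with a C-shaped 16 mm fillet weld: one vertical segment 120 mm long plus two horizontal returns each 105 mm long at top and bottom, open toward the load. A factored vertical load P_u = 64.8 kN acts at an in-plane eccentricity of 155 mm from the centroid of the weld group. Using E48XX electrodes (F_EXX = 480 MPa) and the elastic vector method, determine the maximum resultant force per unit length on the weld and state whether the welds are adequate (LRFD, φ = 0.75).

f_max ≈ 879 N/mm; adequate

Total weld length L_w = 330 mm. Treat welds as unit-width lines.
Centroid: x̄ = 2×105×52.5 / 330 = 33.41 mm from the vertical weld.
Polar moment about centroid: J = I_x + I_y = [120³/12 + 2×105×60²] + [120×33.41² + 2(105³/12 + 105×19.09²)] = 1303000 mm³.
Direct shear f_v = P/L_w = 64.8×10³ / 330 = 196.4 N/mm (vertical).
Torsion M = P·e = 64.8×10³ × 155 = 10044000 N·mm.
Critical point at (x, y) = (71.59, 60) from centroid. f_tx = M·y/J = 462.4 N/mm; f_ty = M·x/J = 551.7 N/mm.
Resultant f_max = √[f_tx² + (f_v + f_ty)²] = √[462.4² + (196.4 + 551.7)²] = 879.4 N/mm.
Capacity per unit length: φr_n = 0.75 × 0.6 × 480 × (0.707 × 16) = 2443 N/mm.
879.4 ≤ 2443 → adequate.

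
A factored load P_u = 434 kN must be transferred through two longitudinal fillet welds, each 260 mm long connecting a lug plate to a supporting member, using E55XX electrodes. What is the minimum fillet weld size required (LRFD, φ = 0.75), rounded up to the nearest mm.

w = 5 mm

E55XX → F_EXX = 550 MPa.
Total weld length L = 520 mm.
Required throat t_e = P_u / (φ × 0.6 F_EXX × L) = 434 / (0.75 × 0.6 × 550 × 520 × 10⁻³) = 3.372 mm.
Required leg w = t_e / 0.707 = 4.77 mm → use 5 mm.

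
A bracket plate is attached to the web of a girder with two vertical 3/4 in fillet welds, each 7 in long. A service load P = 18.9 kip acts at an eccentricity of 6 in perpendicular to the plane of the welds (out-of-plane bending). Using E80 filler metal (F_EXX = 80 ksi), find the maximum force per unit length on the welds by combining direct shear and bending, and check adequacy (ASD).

f_max ≈ 7.07 kip/in; adequate

L_w = 2 × 7 = 14 in; section modulus (unit throat) S = 2 × L²/6 = 16.33 in².
Direct shear f_v = P/L_w = 18.9/14 = 1.35 kip/in.
Moment M = P × e = 18.9 × 6 = 113.4 kip·in; bending f_b = M/S = 6.943 kip/in.
f_max = √(f_v² + f_b²) = √(1.35² + 6.943²) = 7.073 kip/in.
r_n/Ω = (1/2.0) × 0.6 × 80 × (0.707 × 0.75) = 12.73 kip/in → adequate.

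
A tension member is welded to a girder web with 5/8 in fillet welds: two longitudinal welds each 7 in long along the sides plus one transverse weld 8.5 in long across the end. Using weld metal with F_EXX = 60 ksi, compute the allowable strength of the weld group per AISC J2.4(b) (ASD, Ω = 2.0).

R_n/Ω ≈ 196 kips

t_e = 0.707 × 0.625 = 0.4419 in.
R_nwl = 0.6 × 60 × 0.4419 × 14 = 222.7 kips (longitudinal, 2 welds).
R_nwt = 0.6 × 60 × 0.4419 × 8.5 = 135.2 kips (transverse, base value).
(i) R_nwl + R_nwt = 357.9 kips; (ii) 0.85 R_nwl + 1.5 R_nwt = 392.1 kips.
R_n = max = 392.1 kips [governs: (ii)]; R_n/Ω = 196.1 kips.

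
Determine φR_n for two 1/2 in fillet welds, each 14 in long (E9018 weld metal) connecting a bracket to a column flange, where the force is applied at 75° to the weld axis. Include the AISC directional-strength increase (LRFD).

φR_n ≈ 591 kip

E90XX → F_EXX = 90 ksi.
t_e = 0.707 × 0.5 = 0.3535 in; A_we = 0.3535 × 28 = 9.898 in².
Directional factor: 1.0 + 0.5 sin^1.5(75°) = 1.475.
F_nw = 0.6 × 90 × 1.475 = 79.63 ksi.
φR_n = 0.75 × 79.63 × 9.898 = 591.1 kip.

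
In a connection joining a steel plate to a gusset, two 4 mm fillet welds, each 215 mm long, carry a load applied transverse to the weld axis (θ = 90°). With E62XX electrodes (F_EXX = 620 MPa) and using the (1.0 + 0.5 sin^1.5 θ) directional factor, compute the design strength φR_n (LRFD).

φR_n ≈ 509 kN

t_e = 0.707 × 4 = 2.828 mm; A_we = 2.828 × 430 = 1216 mm².
Directional factor: 1.0 + 0.5 sin^1.5(90°) = 1.5.
F_nw = 0.6 × 620 × 1.5 = 558 MPa.
φR_n = 0.75 × 558 × 1216 × 10⁻³ = 508.9 kN.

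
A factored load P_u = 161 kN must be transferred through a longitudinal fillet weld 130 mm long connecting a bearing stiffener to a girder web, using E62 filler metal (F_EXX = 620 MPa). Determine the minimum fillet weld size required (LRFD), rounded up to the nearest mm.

w = 7 mm

Total weld length L = 130 mm.
Required throat t_e = P_u / (φ × 0.6 F_EXX × L) = 161 / (0.75 × 0.6 × 620 × 130 × 10⁻³) = 4.439 mm.
Required leg w = t_e / 0.707 = 6.279 mm → use 7 mm.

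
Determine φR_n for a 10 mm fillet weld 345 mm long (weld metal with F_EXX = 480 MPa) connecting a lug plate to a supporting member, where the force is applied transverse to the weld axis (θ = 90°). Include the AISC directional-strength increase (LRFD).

t_e = 0.707 × 10 = 7.07 mm; A_we = 7.07 × 345 = 2439 mm².
Directional factor: 1.0 + 0.5 sin^1.5(90°) = 1.5.
F_nw = 0.6 × 480 × 1.5 = 432 MPa.
φR_n = 0.75 × 432 × 2439 × 10⁻³ = 790.3 kN.

φR_n ≈ 790 kN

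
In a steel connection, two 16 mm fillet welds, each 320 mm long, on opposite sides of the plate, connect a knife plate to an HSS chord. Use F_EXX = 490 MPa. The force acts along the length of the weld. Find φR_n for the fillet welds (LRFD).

Effective throat t_e = 0.707 × 16 = 11.31 mm.
Total length L = 640 mm; A_we = 11.31 × 640 = 7240 mm².
F_nw = 0.6 F_EXX = 0.6 × 490 = 294 MPa.
φR_n = 0.75 × 294 × 7240 × 10⁻³ = 1596 kN.

φR_n ≈ 1600 kN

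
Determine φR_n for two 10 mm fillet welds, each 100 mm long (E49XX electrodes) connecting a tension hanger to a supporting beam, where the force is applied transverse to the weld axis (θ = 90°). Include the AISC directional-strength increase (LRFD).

E49XX → F_EXX = 490 MPa.
t_e = 0.707 × 10 = 7.07 mm; A_we = 7.07 × 200 = 1414 mm².
Directional factor: 1.0 + 0.5 sin^1.5(90°) = 1.5.
F_nw = 0.6 × 490 × 1.5 = 441 MPa.
φR_n = 0.75 × 441 × 1414 × 10⁻³ = 467.7 kN.

φR_n ≈ 468 kN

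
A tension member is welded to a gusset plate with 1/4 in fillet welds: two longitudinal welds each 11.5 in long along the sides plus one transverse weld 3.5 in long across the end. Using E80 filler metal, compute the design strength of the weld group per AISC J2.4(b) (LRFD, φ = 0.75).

φR_n ≈ 169 kips

E80XX → F_EXX = 80 ksi.
t_e = 0.707 × 0.25 = 0.1767 in.
R_nwl = 0.6 × 80 × 0.1767 × 23 = 195.1 kips (longitudinal, 2 welds).
R_nwt = 0.6 × 80 × 0.1767 × 3.5 = 29.69 kips (transverse, base value).
(i) R_nwl + R_nwt = 224.8 kips; (ii) 0.85 R_nwl + 1.5 R_nwt = 210.4 kips.
R_n = max = 224.8 kips [governs: (i)]; φR_n = 168.6 kips.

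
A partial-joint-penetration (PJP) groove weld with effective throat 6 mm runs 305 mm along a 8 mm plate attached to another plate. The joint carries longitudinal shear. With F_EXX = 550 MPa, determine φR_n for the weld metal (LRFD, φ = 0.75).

Effective throat (given) t_e = 6 mm.
A_we = 6 × 305 = 1830 mm².
F_nw = 0.6 F_EXX = 330 MPa.
φR_n = 0.75 × 330 × 1830 × 10⁻³ = 452.9 kN.

φR_n ≈ 453 kN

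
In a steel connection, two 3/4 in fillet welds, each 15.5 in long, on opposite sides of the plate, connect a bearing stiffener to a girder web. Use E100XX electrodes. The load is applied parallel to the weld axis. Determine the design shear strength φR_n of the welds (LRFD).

E100XX → F_EXX = 100 ksi.
Effective throat t_e = 0.707 × 0.75 = 0.5302 in.
Total length L = 31 in; A_we = 0.5302 × 31 = 16.44 in².
F_nw = 0.6 F_EXX = 0.6 × 100 = 60 ksi.
φR_n = 0.75 × 60 × 16.44 = 739.7 kips.

φR_n ≈ 740 kips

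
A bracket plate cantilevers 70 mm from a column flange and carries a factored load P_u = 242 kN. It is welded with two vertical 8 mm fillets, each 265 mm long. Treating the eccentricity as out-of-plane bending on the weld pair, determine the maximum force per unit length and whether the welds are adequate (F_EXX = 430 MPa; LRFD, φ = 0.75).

L_w = 2 × 265 = 530 mm; section modulus (unit throat) S = 2 × L²/6 = 23410 mm².
Direct shear f_v = P/L_w = 242×10³/530 = 456.6 N/mm.
Moment M = P × e = 242×10³ × 70 = 16940000 N·mm; bending f_b = M/S = 723.7 N/mm.
f_max = √(f_v² + f_b²) = √(456.6² + 723.7²) = 855.7 N/mm.
φr_n = 0.75 × 0.6 × 430 × (0.707 × 8) = 1094 N/mm → adequate.

f_max ≈ 856 N/mm; adequate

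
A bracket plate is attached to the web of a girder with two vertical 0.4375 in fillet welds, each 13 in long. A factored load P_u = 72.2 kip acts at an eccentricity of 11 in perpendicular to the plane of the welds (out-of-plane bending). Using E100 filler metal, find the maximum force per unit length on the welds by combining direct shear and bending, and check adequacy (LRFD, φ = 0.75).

f_max ≈ 14.4 kip/in; NOT adequate

E100XX → F_EXX = 100 ksi.
L_w = 2 × 13 = 26 in; section modulus (unit throat) S = 2 × L²/6 = 56.33 in².
Direct shear f_v = P/L_w = 72.2/26 = 2.777 kip/in.
Moment M = P × e = 72.2 × 11 = 794.2 kip·in; bending f_b = M/S = 14.1 kip/in.
f_max = √(f_v² + f_b²) = √(2.777² + 14.1²) = 14.37 kip/in.
φr_n = 0.75 × 0.6 × 100 × (0.707 × 0.4375) = 13.92 kip/in → NOT adequate.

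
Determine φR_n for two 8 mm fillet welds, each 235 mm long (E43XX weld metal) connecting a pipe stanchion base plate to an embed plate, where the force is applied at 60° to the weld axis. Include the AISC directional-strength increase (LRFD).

φR_n ≈ 722 kN

E43XX → F_EXX = 430 MPa.
t_e = 0.707 × 8 = 5.656 mm; A_we = 5.656 × 470 = 2658 mm².
Directional factor: 1.0 + 0.5 sin^1.5(60°) = 1.403.
F_nw = 0.6 × 430 × 1.403 = 362 MPa.
φR_n = 0.75 × 362 × 2658 × 10⁻³ = 721.7 kN.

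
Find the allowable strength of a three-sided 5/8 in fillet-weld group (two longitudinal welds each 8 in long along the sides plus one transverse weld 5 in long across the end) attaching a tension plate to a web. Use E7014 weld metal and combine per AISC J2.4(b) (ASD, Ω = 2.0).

E70XX → F_EXX = 70 ksi.
t_e = 0.707 × 0.625 = 0.4419 in.
R_nwl = 0.6 × 70 × 0.4419 × 16 = 296.9 kip (longitudinal, 2 welds).
R_nwt = 0.6 × 70 × 0.4419 × 5 = 92.79 kip (transverse, base value).
(i) R_nwl + R_nwt = 389.7 kip; (ii) 0.85 R_nwl + 1.5 R_nwt = 391.6 kip.
R_n = max = 391.6 kip [governs: (ii)]; R_n/Ω = 195.8 kip.

R_n/Ω ≈ 196 kip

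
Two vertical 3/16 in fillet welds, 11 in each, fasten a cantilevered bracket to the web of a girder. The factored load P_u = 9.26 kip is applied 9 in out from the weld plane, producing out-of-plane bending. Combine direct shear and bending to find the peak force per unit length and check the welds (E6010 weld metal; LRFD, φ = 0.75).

E60XX → F_EXX = 60 ksi.
L_w = 2 × 11 = 22 in; section modulus (unit throat) S = 2 × L²/6 = 40.33 in².
Direct shear f_v = P/L_w = 9.26/22 = 0.4209 kip/in.
Moment M = P × e = 9.26 × 9 = 83.34 kip·in; bending f_b = M/S = 2.066 kip/in.
f_max = √(f_v² + f_b²) = √(0.4209² + 2.066²) = 2.109 kip/in.
φr_n = 0.75 × 0.6 × 60 × (0.707 × 0.1875) = 3.579 kip/in → adequate.

f_max ≈ 2.11 kip/in; adequate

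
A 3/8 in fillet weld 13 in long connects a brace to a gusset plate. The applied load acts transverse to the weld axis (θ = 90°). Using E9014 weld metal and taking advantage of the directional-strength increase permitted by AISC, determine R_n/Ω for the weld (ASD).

R_n/Ω ≈ 140 kip

E90XX → F_EXX = 90 ksi.
t_e = 0.707 × 0.375 = 0.2651 in; A_we = 0.2651 × 13 = 3.447 in².
Directional factor: 1.0 + 0.5 sin^1.5(90°) = 1.5.
F_nw = 0.6 × 90 × 1.5 = 81 ksi.
R_n/Ω = (81 × 3.447) / 2.0 = 139.6 kip.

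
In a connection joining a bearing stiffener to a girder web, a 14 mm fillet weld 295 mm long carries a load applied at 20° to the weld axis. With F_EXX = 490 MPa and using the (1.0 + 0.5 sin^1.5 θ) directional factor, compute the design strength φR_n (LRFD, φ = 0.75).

φR_n ≈ 708 kN

t_e = 0.707 × 14 = 9.898 mm; A_we = 9.898 × 295 = 2920 mm².
Directional factor: 1.0 + 0.5 sin^1.5(20°) = 1.1.
F_nw = 0.6 × 490 × 1.1 = 323.4 MPa.
φR_n = 0.75 × 323.4 × 2920 × 10⁻³ = 708.2 kN.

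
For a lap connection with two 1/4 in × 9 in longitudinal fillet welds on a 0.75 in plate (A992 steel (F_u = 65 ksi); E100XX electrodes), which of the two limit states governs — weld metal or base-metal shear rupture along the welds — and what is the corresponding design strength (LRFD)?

E100XX → F_EXX = 100 ksi.
t_e = 0.707 × 0.25 = 0.1767 in; L = 18 in.
Weld metal: φR_n = 0.75 × 0.6 × 100 × 0.1767 × 18 = 143.2 kip.
Base metal (shear rupture): φR_n = 0.75 × 0.6 × 65 × 0.75 × 18 = 394.9 kip.
Governing: weld metal.

φR_n ≈ 143 kip (weld metal governs)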